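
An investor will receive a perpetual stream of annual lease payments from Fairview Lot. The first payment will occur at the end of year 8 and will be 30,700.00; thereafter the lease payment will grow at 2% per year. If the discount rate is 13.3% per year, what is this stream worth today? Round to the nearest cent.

113357.58

Value at end of year 7: C₁ / (r − g) = 30,700.00 / (0.133 − 0.02) = 271,681.4159
Discount to today: PV = 271,681.4159 / (1 + 0.133)^7 = 271,681.4159 / 2.396676 = 113,357.58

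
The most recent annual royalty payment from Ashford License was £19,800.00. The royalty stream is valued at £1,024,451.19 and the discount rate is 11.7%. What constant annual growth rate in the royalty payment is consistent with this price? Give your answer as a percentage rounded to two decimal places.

9.58%

P = D₀(1+g)/(r−g) ⇒ P(r−g) = D₀(1+g) ⇒ g(P+D₀) = P·r − D₀
g = (P·r − D₀)/(P + D₀) = (£1,024,451.19×0.117 − £19,800.00) / (£1,024,451.19 + £19,800.00) = 0.095821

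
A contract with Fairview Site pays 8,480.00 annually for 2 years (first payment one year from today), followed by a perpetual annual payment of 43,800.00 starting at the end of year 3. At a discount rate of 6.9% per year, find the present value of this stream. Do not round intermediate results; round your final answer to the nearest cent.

PV of 2-year annuity: 8,480.00 × [1 − (1+0.069)^−2] / 0.069 = 15353.27159
Perpetuity value at year 2: 43,800.00 / 0.069 = 634782.60870
PV of perpetuity: 634782.60870 / (1+0.069)^2 = 555481.51249
Total PV = 15353.27159 + 555481.51249 = 570834.78408

570834.78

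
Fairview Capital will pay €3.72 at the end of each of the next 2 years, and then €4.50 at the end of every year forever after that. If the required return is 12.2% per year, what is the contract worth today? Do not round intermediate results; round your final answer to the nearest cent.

€35.57

PV of 2-year annuity: €3.72 × [1 − (1+0.122)^−2] / 0.122 = 6.27051
Perpetuity value at year 2: €4.50 / 0.122 = 36.88525
PV of perpetuity: 36.88525 / (1+0.122)^2 = 29.29996
Total PV = 6.27051 + 29.29996 = 35.57046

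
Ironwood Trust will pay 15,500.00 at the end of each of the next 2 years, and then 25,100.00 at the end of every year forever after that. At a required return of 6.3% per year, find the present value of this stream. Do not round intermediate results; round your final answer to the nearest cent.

PV of 2-year annuity: 15,500.00 × [1 − (1+0.063)^−2] / 0.063 = 28298.56394
Perpetuity value at year 2: 25,100.00 / 0.063 = 398412.69841
PV of perpetuity: 398412.69841 / (1+0.063)^2 = 352587.28196
Total PV = 28298.56394 + 352587.28196 = 380885.84591

380885.85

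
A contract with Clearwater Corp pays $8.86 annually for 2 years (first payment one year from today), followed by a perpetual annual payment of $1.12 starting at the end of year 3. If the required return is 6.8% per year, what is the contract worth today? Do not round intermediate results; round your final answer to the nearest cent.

$30.50

PV of 2-year annuity: $8.86 × [1 − (1+0.068)^−2] / 0.068 = 16.06356
Perpetuity value at year 2: $1.12 / 0.068 = 16.47059
PV of perpetuity: 16.47059 / (1+0.068)^2 = 14.43998
Total PV = 16.06356 + 14.43998 = 30.50354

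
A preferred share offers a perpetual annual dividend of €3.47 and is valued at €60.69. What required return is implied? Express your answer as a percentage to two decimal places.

5.72%

P = C/r ⇒ r = C/P = €3.47/€60.69 = 0.057176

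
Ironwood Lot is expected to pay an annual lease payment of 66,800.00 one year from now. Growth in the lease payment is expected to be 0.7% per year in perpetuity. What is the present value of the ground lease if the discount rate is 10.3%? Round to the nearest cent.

695833.33

Growing perpetuity: P = D₁ / (r − g) = 66,800.0000 / (0.103 − 0.007) = 695,833.33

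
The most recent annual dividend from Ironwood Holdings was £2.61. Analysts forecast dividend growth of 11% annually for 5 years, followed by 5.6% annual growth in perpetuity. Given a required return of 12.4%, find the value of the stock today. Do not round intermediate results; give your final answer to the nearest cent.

£50.64

D_1 = 2.89710
D_2 = 3.21578
D_3 = 3.56952
D_4 = 3.96216
D_5 = 4.39800
Terminal value at year 5: TV = D_5×(1+g_2)/(r−g_2) = 4.64429/0.068 = 68.29838
P_0 = D_1/(1+r)^1 + D_2/(1+r)^2 + D_3/(1+r)^3 + D_4/(1+r)^4 + D_5/(1+r)^5 + TV/(1+r)^5
    = 2.57749 + 2.54539 + 2.51368 + 2.48237 + 2.45145 + 38.06965 = 50.64004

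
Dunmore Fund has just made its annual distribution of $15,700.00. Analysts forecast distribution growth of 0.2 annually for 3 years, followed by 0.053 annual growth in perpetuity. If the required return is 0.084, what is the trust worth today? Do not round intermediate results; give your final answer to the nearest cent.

$781391.65

D_1 = 18840.00000
D_2 = 22608.00000
D_3 = 27129.60000
Terminal value at year 3: TV = D_3×(1+g_2)/(r−g_2) = 28567.46880/0.031 = 921531.25161
P_0 = D_1/(1+r)^1 + D_2/(1+r)^2 + D_3/(1+r)^3 + TV/(1+r)^3
    = 17380.07380 + 19239.93410 + 21298.82003 + 723472.82242 = 781391.65035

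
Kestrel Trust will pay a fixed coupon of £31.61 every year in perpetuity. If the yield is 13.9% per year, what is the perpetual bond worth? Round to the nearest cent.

Level perpetuity: PV = C / r = £31.61 / 0.139 = £227.41

£227.41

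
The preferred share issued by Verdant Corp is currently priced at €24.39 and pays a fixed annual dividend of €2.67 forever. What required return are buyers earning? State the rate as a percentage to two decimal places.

10.95%

P = C/r ⇒ r = C/P = €2.67/€24.39 = 0.109471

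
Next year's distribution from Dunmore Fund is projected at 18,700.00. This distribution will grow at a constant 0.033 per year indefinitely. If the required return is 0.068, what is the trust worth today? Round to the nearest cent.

Growing perpetuity: P = D₁ / (r − g) = 18,700.0000 / (0.068 − 0.033) = 534,285.71

534285.71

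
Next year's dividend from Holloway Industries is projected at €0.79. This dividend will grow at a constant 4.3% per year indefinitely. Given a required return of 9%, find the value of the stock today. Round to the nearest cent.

Growing perpetuity: P = D₁ / (r − g) = €0.7900 / (0.09 − 0.043) = €16.81

€16.81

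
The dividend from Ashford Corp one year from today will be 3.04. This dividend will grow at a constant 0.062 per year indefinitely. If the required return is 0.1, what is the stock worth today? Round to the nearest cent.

Growing perpetuity: P = D₁ / (r − g) = 3.0400 / (0.1 − 0.062) = 80.00

80.00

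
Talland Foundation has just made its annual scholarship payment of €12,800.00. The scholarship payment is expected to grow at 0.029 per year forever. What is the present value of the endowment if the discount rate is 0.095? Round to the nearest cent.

D₁ = D₀ × (1 + g) = €12,800.00 × 1.029 = €13,171.2000
Growing perpetuity: P = D₁ / (r − g) = €13,171.2000 / (0.095 − 0.029) = €199,563.64

€199563.64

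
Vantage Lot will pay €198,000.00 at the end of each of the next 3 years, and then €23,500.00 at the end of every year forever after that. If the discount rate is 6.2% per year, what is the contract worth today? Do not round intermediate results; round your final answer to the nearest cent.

€843752.22

PV of 3-year annuity: €198,000.00 × [1 − (1+0.062)^−3] / 0.062 = 527304.02251
Perpetuity value at year 3: €23,500.00 / 0.062 = 379032.25806
PV of perpetuity: 379032.25806 / (1+0.062)^3 = 316448.19479
Total PV = 527304.02251 + 316448.19479 = 843752.21730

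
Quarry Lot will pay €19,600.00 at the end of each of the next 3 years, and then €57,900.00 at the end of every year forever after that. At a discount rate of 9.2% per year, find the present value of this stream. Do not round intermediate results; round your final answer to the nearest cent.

€532743.77

PV of 3-year annuity: €19,600.00 × [1 − (1+0.092)^−3] / 0.092 = 49437.06305
Perpetuity value at year 3: €57,900.00 / 0.092 = 629347.82609
PV of perpetuity: 629347.82609 / (1+0.092)^3 = 483306.70617
Total PV = 49437.06305 + 483306.70617 = 532743.76922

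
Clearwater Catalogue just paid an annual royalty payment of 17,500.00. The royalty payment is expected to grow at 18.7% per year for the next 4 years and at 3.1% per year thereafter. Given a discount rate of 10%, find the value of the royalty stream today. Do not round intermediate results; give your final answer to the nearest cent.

D_1 = 20772.50000
D_2 = 24656.95750
D_3 = 29267.80855
D_4 = 34740.88875
Terminal value at year 4: TV = D_4×(1+g_2)/(r−g_2) = 35817.85630/0.069 = 519099.36671
P_0 = D_1/(1+r)^1 + D_2/(1+r)^2 + D_3/(1+r)^3 + D_4/(1+r)^4 + TV/(1+r)^4
    = 18884.09091 + 20377.65083 + 21989.33776 + 23728.49447 + 354551.85214 = 439531.42610

439531.43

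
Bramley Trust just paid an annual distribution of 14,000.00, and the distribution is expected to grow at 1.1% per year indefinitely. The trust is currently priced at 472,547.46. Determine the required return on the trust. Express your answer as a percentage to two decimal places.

4.10%

D₁ = 14,000.00 × 1.011 = 14,154.0000
P = D₁/(r − g) ⇒ r = D₁/P + g = 14,154.0000/472,547.46 + 0.011 = 0.029953 + 0.011 = 0.040953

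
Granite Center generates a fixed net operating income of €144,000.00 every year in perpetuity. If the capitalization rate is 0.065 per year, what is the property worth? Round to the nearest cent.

€2215384.62

Level perpetuity: PV = C / r = €144,000.00 / 0.065 = €2,215,384.62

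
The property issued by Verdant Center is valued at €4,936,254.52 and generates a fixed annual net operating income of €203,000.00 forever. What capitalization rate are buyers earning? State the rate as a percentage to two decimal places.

4.11%

P = C/r ⇒ r = C/P = €203,000.00/€4,936,254.52 = 0.041124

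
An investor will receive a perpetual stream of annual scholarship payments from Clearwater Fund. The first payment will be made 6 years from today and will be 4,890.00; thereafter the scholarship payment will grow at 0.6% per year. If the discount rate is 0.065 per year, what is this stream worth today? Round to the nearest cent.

60493.51

Value at end of year 5: C₁ / (r − g) = 4,890.00 / (0.065 − 0.006) = 82,881.3559
Discount to today: PV = 82,881.3559 / (1 + 0.065)^5 = 82,881.3559 / 1.370087 = 60,493.51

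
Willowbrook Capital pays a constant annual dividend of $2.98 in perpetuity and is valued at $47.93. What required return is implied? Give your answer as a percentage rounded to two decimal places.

P = C/r ⇒ r = C/P = $2.98/$47.93 = 0.062174

6.22%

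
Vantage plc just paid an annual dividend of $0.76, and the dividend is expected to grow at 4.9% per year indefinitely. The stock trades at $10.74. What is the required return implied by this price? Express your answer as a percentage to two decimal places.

12.32%

D₁ = $0.76 × 1.049 = $0.7972
P = D₁/(r − g) ⇒ r = D₁/P + g = $0.7972/$10.74 + 0.049 = 0.074231 + 0.049 = 0.123231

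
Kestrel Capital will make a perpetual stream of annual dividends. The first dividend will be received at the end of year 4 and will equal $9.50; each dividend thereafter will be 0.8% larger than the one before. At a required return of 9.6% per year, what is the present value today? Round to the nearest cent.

$82.00

Value at end of year 3: C₁ / (r − g) = $9.50 / (0.096 − 0.008) = $107.9545
Discount to today: PV = $107.9545 / (1 + 0.096)^3 = $107.9545 / 1.316533 = $82.00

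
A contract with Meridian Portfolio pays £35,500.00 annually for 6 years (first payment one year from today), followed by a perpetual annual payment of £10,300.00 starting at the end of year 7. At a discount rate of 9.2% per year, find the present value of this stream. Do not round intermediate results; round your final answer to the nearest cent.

£224330.75

PV of 6-year annuity: £35,500.00 × [1 − (1+0.092)^−6] / 0.092 = 158304.96969
Perpetuity value at year 6: £10,300.00 / 0.092 = 111956.52174
PV of perpetuity: 111956.52174 / (1+0.092)^6 = 66025.78405
Total PV = 158304.96969 + 66025.78405 = 224330.75374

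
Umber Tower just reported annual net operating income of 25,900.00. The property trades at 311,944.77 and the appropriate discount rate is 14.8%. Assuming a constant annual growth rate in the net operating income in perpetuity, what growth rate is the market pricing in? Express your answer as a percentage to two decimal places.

6.00%

P = D₀(1+g)/(r−g) ⇒ P(r−g) = D₀(1+g) ⇒ g(P+D₀) = P·r − D₀
g = (P·r − D₀)/(P + D₀) = (311,944.77×0.148 − 25,900.00) / (311,944.77 + 25,900.00) = 0.059992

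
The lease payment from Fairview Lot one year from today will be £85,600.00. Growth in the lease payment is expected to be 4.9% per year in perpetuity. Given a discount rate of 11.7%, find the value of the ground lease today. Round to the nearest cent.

Growing perpetuity: P = D₁ / (r − g) = £85,600.0000 / (0.117 − 0.049) = £1,258,823.53

£1258823.53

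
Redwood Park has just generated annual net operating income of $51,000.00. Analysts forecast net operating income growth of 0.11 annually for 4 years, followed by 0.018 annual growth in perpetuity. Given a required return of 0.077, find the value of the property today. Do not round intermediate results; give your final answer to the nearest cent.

D_1 = 56610.00000
D_2 = 62837.10000
D_3 = 69749.18100
D_4 = 77421.59091
Terminal value at year 4: TV = D_4×(1+g_2)/(r−g_2) = 78815.17955/0.059 = 1335850.50079
P_0 = D_1/(1+r)^1 + D_2/(1+r)^2 + D_3/(1+r)^3 + D_4/(1+r)^4 + TV/(1+r)^4
    = 52562.67409 + 54173.22957 + 55833.13354 + 57543.89808 + 992876.07188 = 1212989.00716

$1212989.01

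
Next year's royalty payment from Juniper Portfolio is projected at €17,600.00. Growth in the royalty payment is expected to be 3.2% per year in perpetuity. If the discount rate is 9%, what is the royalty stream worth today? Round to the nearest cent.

Growing perpetuity: P = D₁ / (r − g) = €17,600.0000 / (0.09 − 0.032) = €303,448.28

€303448.28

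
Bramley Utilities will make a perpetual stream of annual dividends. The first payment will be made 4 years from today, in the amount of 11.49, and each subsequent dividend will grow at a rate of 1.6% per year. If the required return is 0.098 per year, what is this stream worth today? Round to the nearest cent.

105.85

Value at end of year 3: C₁ / (r − g) = 11.49 / (0.098 − 0.016) = 140.1220
Discount to today: PV = 140.1220 / (1 + 0.098)^3 = 140.1220 / 1.323753 = 105.85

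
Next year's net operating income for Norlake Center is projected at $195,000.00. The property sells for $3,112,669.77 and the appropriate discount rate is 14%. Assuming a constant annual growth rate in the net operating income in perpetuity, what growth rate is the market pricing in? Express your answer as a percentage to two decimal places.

7.74%

P = D₁/(r−g) ⇒ g = r − D₁/P = 0.14 − $195,000.00/$3,112,669.77 = 0.077353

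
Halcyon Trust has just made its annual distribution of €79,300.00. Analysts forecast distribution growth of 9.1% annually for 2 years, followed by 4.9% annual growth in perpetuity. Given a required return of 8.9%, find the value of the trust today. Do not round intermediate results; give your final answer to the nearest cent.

€2246325.42

D_1 = 86516.30000
D_2 = 94389.28330
Terminal value at year 2: TV = D_2×(1+g_2)/(r−g_2) = 99014.35818/0.04 = 2475358.95454
P_0 = D_1/(1+r)^1 + D_2/(1+r)^2 + TV/(1+r)^2
    = 79445.63820 + 79591.54387 + 2087288.23804 = 2246325.42011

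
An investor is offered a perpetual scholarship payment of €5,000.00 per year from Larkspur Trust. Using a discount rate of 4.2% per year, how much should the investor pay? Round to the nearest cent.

€119047.62

Level perpetuity: PV = C / r = €5,000.00 / 0.042 = €119,047.62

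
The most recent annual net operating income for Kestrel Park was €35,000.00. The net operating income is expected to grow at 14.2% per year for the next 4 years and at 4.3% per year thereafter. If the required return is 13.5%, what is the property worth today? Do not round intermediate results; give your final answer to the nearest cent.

D_1 = 39970.00000
D_2 = 45645.74000
D_3 = 52127.43508
D_4 = 59529.53086
Terminal value at year 4: TV = D_4×(1+g_2)/(r−g_2) = 62089.30069/0.092 = 674883.70313
P_0 = D_1/(1+r)^1 + D_2/(1+r)^2 + D_3/(1+r)^3 + D_4/(1+r)^4 + TV/(1+r)^4
    = 35215.85903 + 35433.04935 + 35651.57917 + 35871.45675 + 406673.14556 = 548845.08987

€548845.09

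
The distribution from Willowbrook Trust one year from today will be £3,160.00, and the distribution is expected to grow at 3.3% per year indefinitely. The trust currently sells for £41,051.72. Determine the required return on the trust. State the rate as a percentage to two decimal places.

11.00%

P = D₁/(r − g) ⇒ r = D₁/P + g = £3,160.0000/£41,051.72 + 0.033 = 0.076976 + 0.033 = 0.109976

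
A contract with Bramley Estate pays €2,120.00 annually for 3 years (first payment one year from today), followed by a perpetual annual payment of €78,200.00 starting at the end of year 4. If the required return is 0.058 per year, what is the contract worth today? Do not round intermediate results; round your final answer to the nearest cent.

€1144158.25

PV of 3-year annuity: €2,120.00 × [1 − (1+0.058)^−3] / 0.058 = 5687.81980
Perpetuity value at year 3: €78,200.00 / 0.058 = 1348275.86207
PV of perpetuity: 1348275.86207 / (1+0.058)^3 = 1138470.43374
Total PV = 5687.81980 + 1138470.43374 = 1144158.25353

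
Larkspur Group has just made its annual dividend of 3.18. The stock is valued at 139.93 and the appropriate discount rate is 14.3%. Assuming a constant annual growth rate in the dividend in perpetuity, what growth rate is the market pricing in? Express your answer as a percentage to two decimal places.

P = D₀(1+g)/(r−g) ⇒ P(r−g) = D₀(1+g) ⇒ g(P+D₀) = P·r − D₀
g = (P·r − D₀)/(P + D₀) = (139.93×0.143 − 3.18) / (139.93 + 3.18) = 0.117602

11.76%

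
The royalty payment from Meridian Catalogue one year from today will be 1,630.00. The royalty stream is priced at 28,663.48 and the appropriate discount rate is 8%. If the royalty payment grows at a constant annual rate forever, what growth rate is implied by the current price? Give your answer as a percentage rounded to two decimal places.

P = D₁/(r−g) ⇒ g = r − D₁/P = 0.08 − 1,630.00/28,663.48 = 0.023133

2.31%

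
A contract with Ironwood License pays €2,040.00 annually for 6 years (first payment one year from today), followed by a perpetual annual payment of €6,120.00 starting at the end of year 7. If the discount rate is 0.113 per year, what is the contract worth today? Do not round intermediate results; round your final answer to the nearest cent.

€37046.85

PV of 6-year annuity: €2,040.00 × [1 − (1+0.113)^−6] / 0.113 = 8556.22199
Perpetuity value at year 6: €6,120.00 / 0.113 = 54159.29204
PV of perpetuity: 54159.29204 / (1+0.113)^6 = 28490.62606
Total PV = 8556.22199 + 28490.62606 = 37046.84805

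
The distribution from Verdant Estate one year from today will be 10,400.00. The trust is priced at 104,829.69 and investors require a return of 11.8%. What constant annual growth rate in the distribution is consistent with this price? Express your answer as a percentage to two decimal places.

P = D₁/(r−g) ⇒ g = r − D₁/P = 0.118 − 10,400.00/104,829.69 = 0.018791

1.88%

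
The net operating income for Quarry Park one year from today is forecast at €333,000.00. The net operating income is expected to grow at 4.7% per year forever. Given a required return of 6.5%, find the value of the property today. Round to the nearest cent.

€18500000.00

Growing perpetuity: P = D₁ / (r − g) = €333,000.0000 / (0.065 − 0.047) = €18,500,000.00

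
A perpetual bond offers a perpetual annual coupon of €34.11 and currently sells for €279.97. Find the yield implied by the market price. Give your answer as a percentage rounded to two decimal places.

P = C/r ⇒ r = C/P = €34.11/€279.97 = 0.121834

12.18%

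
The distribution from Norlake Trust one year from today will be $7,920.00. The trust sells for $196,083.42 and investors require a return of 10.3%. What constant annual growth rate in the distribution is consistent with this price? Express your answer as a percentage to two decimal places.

6.26%

P = D₁/(r−g) ⇒ g = r − D₁/P = 0.103 − $7,920.00/$196,083.42 = 0.062609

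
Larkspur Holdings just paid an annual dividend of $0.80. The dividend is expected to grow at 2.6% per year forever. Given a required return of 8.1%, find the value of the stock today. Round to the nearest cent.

$14.92

D₁ = D₀ × (1 + g) = $0.80 × 1.026 = $0.8208
Growing perpetuity: P = D₁ / (r − g) = $0.8208 / (0.081 − 0.026) = $14.92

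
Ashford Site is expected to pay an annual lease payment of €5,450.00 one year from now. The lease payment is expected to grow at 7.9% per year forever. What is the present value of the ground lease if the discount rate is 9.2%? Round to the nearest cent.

€419230.77

Growing perpetuity: P = D₁ / (r − g) = €5,450.0000 / (0.092 − 0.079) = €419,230.77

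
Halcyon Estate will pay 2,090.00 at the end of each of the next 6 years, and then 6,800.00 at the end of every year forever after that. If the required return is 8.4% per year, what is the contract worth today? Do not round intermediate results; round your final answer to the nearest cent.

PV of 6-year annuity: 2,090.00 × [1 − (1+0.084)^−6] / 0.084 = 9545.68662
Perpetuity value at year 6: 6,800.00 / 0.084 = 80952.38095
PV of perpetuity: 80952.38095 / (1+0.084)^6 = 49894.64459
Total PV = 9545.68662 + 49894.64459 = 59440.33121

59440.33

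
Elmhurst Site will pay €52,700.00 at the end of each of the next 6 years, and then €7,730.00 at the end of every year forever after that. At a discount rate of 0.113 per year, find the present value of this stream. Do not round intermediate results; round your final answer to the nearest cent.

€257021.44

PV of 6-year annuity: €52,700.00 × [1 − (1+0.113)^−6] / 0.113 = 221035.73478
Perpetuity value at year 6: €7,730.00 / 0.113 = 68407.07965
PV of perpetuity: 68407.07965 / (1+0.113)^6 = 35985.70906
Total PV = 221035.73478 + 35985.70906 = 257021.44384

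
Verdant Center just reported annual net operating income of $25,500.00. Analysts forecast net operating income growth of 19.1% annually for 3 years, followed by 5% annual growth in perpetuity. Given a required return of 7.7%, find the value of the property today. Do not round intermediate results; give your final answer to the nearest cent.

D_1 = 30370.50000
D_2 = 36171.26550
D_3 = 43079.97721
Terminal value at year 3: TV = D_3×(1+g_2)/(r−g_2) = 45233.97607/0.027 = 1675332.44708
P_0 = D_1/(1+r)^1 + D_2/(1+r)^2 + D_3/(1+r)^3 + TV/(1+r)^3
    = 28199.16435 + 31184.03411 + 34484.85109 + 1341077.54238 = 1434945.59193

$1434945.59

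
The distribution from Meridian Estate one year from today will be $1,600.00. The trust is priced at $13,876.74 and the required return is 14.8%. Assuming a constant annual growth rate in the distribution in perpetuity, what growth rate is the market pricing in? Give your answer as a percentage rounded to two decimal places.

P = D₁/(r−g) ⇒ g = r − D₁/P = 0.148 − $1,600.00/$13,876.74 = 0.032699

3.27%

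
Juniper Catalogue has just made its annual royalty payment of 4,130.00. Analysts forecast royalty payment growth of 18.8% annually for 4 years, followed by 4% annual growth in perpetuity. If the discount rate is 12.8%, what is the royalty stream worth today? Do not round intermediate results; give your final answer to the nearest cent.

78889.16

D_1 = 4906.44000
D_2 = 5828.85072
D_3 = 6924.67466
D_4 = 8226.51349
Terminal value at year 4: TV = D_4×(1+g_2)/(r−g_2) = 8555.57403/0.088 = 97222.43216
P_0 = D_1/(1+r)^1 + D_2/(1+r)^2 + D_3/(1+r)^3 + D_4/(1+r)^4 + TV/(1+r)^4
    = 4349.68085 + 4581.04685 + 4824.71956 + 5081.35358 + 60052.36047 = 78889.16131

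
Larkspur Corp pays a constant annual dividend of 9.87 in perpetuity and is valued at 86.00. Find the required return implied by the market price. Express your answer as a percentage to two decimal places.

11.48%

P = C/r ⇒ r = C/P = 9.87/86.00 = 0.114767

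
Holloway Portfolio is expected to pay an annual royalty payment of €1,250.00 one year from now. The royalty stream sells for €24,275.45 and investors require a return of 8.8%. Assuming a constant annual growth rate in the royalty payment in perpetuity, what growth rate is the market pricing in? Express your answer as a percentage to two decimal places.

P = D₁/(r−g) ⇒ g = r − D₁/P = 0.088 − €1,250.00/€24,275.45 = 0.036508

3.65%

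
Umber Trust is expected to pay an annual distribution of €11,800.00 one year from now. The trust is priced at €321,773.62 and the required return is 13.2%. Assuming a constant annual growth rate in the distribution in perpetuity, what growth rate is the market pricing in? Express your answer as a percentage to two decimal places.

P = D₁/(r−g) ⇒ g = r − D₁/P = 0.132 − €11,800.00/€321,773.62 = 0.095328

9.53%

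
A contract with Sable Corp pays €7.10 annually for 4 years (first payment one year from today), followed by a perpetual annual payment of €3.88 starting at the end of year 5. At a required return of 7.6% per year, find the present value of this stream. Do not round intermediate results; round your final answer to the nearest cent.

PV of 4-year annuity: €7.10 × [1 − (1+0.076)^−4] / 0.076 = 23.72701
Perpetuity value at year 4: €3.88 / 0.076 = 51.05263
PV of perpetuity: 51.05263 / (1+0.076)^4 = 38.08632
Total PV = 23.72701 + 38.08632 = 61.81333

€61.81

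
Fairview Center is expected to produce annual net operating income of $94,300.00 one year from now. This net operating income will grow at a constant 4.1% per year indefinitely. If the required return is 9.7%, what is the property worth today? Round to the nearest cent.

$1683928.57

Growing perpetuity: P = D₁ / (r − g) = $94,300.0000 / (0.097 − 0.041) = $1,683,928.57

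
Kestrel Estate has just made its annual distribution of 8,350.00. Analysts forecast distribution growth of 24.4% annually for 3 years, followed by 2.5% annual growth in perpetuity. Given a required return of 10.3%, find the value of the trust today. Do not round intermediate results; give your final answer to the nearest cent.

189434.22

D_1 = 10387.40000
D_2 = 12921.92560
D_3 = 16074.87545
Terminal value at year 3: TV = D_3×(1+g_2)/(r−g_2) = 16476.74733/0.078 = 211240.35042
P_0 = D_1/(1+r)^1 + D_2/(1+r)^2 + D_3/(1+r)^3 + TV/(1+r)^3
    = 9417.40707 + 10621.26419 + 11979.01419 + 157416.53257 = 189434.21802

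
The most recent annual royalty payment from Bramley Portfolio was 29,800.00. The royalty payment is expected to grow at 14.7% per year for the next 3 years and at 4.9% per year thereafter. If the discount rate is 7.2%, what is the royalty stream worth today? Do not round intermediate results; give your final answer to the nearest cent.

1767332.69

D_1 = 34180.60000
D_2 = 39205.14820
D_3 = 44968.30499
Terminal value at year 3: TV = D_3×(1+g_2)/(r−g_2) = 47171.75193/0.023 = 2050945.73607
P_0 = D_1/(1+r)^1 + D_2/(1+r)^2 + D_3/(1+r)^3 + TV/(1+r)^3
    = 31884.88806 + 34115.64049 + 36502.46235 + 1664829.69596 = 1767332.68686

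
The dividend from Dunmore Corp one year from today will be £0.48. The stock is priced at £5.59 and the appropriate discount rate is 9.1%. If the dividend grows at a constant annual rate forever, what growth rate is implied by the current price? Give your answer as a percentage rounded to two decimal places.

P = D₁/(r−g) ⇒ g = r − D₁/P = 0.091 − £0.48/£5.59 = 0.005132

0.51%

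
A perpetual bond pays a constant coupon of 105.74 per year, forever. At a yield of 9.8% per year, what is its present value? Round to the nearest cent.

1078.98

Level perpetuity: PV = C / r = 105.74 / 0.098 = 1,078.98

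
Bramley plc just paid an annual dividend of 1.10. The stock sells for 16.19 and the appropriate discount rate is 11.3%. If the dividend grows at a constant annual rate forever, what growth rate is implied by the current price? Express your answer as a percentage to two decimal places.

4.22%

P = D₀(1+g)/(r−g) ⇒ P(r−g) = D₀(1+g) ⇒ g(P+D₀) = P·r − D₀
g = (P·r − D₀)/(P + D₀) = (16.19×0.113 − 1.10) / (16.19 + 1.10) = 0.042190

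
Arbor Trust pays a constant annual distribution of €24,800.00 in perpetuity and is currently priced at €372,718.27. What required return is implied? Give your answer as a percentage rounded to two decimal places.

6.65%

P = C/r ⇒ r = C/P = €24,800.00/€372,718.27 = 0.066538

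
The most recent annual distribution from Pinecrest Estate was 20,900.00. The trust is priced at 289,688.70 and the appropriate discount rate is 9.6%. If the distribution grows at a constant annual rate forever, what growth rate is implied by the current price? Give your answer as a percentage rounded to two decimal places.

P = D₀(1+g)/(r−g) ⇒ P(r−g) = D₀(1+g) ⇒ g(P+D₀) = P·r − D₀
g = (P·r − D₀)/(P + D₀) = (289,688.70×0.096 − 20,900.00) / (289,688.70 + 20,900.00) = 0.022248

2.22%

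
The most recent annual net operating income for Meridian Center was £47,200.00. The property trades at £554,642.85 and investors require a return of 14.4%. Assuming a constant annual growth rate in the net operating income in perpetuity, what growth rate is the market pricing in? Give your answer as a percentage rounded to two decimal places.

5.43%

P = D₀(1+g)/(r−g) ⇒ P(r−g) = D₀(1+g) ⇒ g(P+D₀) = P·r − D₀
g = (P·r − D₀)/(P + D₀) = (£554,642.85×0.144 − £47,200.00) / (£554,642.85 + £47,200.00) = 0.054281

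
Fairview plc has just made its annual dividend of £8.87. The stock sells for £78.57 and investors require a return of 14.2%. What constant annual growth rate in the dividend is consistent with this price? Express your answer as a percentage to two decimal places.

P = D₀(1+g)/(r−g) ⇒ P(r−g) = D₀(1+g) ⇒ g(P+D₀) = P·r − D₀
g = (P·r − D₀)/(P + D₀) = (£78.57×0.142 − £8.87) / (£78.57 + £8.87) = 0.026154

2.62%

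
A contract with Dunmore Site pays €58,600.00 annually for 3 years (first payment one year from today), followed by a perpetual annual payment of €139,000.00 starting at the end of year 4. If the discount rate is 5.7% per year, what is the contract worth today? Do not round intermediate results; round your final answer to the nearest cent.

PV of 3-year annuity: €58,600.00 × [1 − (1+0.057)^−3] / 0.057 = 157511.99984
Perpetuity value at year 3: €139,000.00 / 0.057 = 2438596.49123
PV of perpetuity: 2438596.49123 / (1+0.057)^3 = 2064975.87726
Total PV = 157511.99984 + 2064975.87726 = 2222487.87711

€2222487.88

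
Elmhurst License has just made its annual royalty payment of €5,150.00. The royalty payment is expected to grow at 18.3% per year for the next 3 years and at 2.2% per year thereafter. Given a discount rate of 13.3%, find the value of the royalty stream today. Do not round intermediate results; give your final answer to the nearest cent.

D_1 = 6092.45000
D_2 = 7207.36835
D_3 = 8526.31676
Terminal value at year 3: TV = D_3×(1+g_2)/(r−g_2) = 8713.89573/0.111 = 78503.56511
P_0 = D_1/(1+r)^1 + D_2/(1+r)^2 + D_3/(1+r)^3 + TV/(1+r)^3
    = 5377.27273 + 5614.57514 + 5862.34986 + 53975.86990 = 70830.06763

€70830.07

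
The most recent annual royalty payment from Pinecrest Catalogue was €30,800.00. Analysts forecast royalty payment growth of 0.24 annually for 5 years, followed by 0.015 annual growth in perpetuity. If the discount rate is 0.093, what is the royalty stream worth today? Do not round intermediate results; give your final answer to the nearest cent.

€981697.20

D_1 = 38192.00000
D_2 = 47358.08000
D_3 = 58724.01920
D_4 = 72817.78381
D_5 = 90294.05192
Terminal value at year 5: TV = D_5×(1+g_2)/(r−g_2) = 91648.46270/0.078 = 1174980.29104
P_0 = D_1/(1+r)^1 + D_2/(1+r)^2 + D_3/(1+r)^3 + D_4/(1+r)^4 + D_5/(1+r)^5 + TV/(1+r)^5
    = 34942.36048 + 39641.83622 + 44973.35491 + 51021.92140 + 57883.97304 + 753233.75172 = 981697.19776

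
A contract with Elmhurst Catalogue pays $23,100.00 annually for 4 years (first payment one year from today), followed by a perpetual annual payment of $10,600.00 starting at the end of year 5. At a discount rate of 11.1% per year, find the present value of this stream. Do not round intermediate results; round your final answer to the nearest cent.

PV of 4-year annuity: $23,100.00 × [1 − (1+0.111)^−4] / 0.111 = 71513.74883
Perpetuity value at year 4: $10,600.00 / 0.111 = 95495.49550
PV of perpetuity: 95495.49550 / (1+0.111)^4 = 62679.66270
Total PV = 71513.74883 + 62679.66270 = 134193.41153

$134193.41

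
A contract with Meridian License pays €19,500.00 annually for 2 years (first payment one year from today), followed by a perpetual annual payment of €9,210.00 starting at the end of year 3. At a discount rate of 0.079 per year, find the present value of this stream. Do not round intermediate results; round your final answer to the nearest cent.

€134957.26

PV of 2-year annuity: €19,500.00 × [1 − (1+0.079)^−2] / 0.079 = 34821.39866
Perpetuity value at year 2: €9,210.00 / 0.079 = 116582.27848
PV of perpetuity: 116582.27848 / (1+0.079)^2 = 100135.86404
Total PV = 34821.39866 + 100135.86404 = 134957.26270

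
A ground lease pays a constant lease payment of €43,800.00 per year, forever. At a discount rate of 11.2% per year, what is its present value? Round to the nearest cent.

€391071.43

Level perpetuity: PV = C / r = €43,800.00 / 0.112 = €391,071.43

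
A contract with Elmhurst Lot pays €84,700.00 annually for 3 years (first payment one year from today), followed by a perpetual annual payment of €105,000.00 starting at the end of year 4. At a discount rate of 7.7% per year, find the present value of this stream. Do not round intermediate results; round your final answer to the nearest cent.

€1311036.80

PV of 3-year annuity: €84,700.00 × [1 − (1+0.077)^−3] / 0.077 = 219467.12475
Perpetuity value at year 3: €105,000.00 / 0.077 = 1363636.36364
PV of perpetuity: 1363636.36364 / (1+0.077)^3 = 1091569.68006
Total PV = 219467.12475 + 1091569.68006 = 1311036.80481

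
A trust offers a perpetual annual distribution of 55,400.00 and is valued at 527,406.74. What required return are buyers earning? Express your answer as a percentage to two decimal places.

P = C/r ⇒ r = C/P = 55,400.00/527,406.74 = 0.105042

10.50%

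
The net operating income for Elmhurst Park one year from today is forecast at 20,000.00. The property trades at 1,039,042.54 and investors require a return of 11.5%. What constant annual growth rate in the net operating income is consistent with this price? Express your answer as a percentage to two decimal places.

9.58%

P = D₁/(r−g) ⇒ g = r − D₁/P = 0.115 − 20,000.00/1,039,042.54 = 0.095752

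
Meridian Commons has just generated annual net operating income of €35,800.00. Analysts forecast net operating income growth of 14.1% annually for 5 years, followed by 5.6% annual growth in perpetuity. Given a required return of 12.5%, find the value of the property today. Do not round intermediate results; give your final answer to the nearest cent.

€774764.95

D_1 = 40847.80000
D_2 = 46607.33980
D_3 = 53178.97471
D_4 = 60677.21015
D_5 = 69232.69678
Terminal value at year 5: TV = D_5×(1+g_2)/(r−g_2) = 73109.72780/0.069 = 1059561.27241
P_0 = D_1/(1+r)^1 + D_2/(1+r)^2 + D_3/(1+r)^3 + D_4/(1+r)^4 + D_5/(1+r)^5 + TV/(1+r)^5
    = 36309.15556 + 36825.55243 + 37349.29362 + 37880.48358 + 38419.22823 + 587981.23210 = 774764.94553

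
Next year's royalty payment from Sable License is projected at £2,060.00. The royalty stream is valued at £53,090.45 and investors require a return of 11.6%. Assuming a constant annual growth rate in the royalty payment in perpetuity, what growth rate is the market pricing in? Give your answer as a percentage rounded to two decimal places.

P = D₁/(r−g) ⇒ g = r − D₁/P = 0.116 − £2,060.00/£53,090.45 = 0.077198

7.72%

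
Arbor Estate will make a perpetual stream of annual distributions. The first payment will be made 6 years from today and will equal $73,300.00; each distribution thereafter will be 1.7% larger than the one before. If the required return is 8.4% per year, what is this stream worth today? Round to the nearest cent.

Value at end of year 5: C₁ / (r − g) = $73,300.00 / (0.084 − 0.017) = $1,094,029.8507
Discount to today: PV = $1,094,029.8507 / (1 + 0.084)^5 = $1,094,029.8507 / 1.496740 = $730,941.74

$730941.74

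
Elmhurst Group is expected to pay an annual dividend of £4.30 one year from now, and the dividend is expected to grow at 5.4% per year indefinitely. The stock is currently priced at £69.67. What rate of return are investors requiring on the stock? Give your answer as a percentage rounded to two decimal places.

11.57%

P = D₁/(r − g) ⇒ r = D₁/P + g = £4.3000/£69.67 + 0.054 = 0.061720 + 0.054 = 0.115720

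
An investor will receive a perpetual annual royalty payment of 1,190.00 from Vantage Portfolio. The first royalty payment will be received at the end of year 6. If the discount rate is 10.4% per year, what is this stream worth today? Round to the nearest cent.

6976.99

Value at end of year 5: C / r = 1,190.00 / 0.104 = 11,442.3077
Discount to today: PV = 11,442.3077 / (1 + 0.104)^5 = 11,442.3077 / 1.640006 = 6,976.99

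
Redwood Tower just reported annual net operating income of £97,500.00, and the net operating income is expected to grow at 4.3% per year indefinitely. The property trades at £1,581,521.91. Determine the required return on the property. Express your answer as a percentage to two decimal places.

10.73%

D₁ = £97,500.00 × 1.043 = £101,692.5000
P = D₁/(r − g) ⇒ r = D₁/P + g = £101,692.5000/£1,581,521.91 + 0.043 = 0.064300 + 0.043 = 0.107300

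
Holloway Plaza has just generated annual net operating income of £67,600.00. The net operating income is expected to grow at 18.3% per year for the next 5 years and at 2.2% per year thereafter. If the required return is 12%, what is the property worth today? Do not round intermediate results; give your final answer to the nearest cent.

£1326340.64

D_1 = 79970.80000
D_2 = 94605.45640
D_3 = 111918.25492
D_4 = 132399.29557
D_5 = 156628.36666
Terminal value at year 5: TV = D_5×(1+g_2)/(r−g_2) = 160074.19073/0.098 = 1633410.10947
P_0 = D_1/(1+r)^1 + D_2/(1+r)^2 + D_3/(1+r)^3 + D_4/(1+r)^4 + D_5/(1+r)^5 + TV/(1+r)^5
    = 71402.50000 + 75418.89062 + 79661.20322 + 84142.14590 + 88875.14161 + 926840.76251 = 1326340.64388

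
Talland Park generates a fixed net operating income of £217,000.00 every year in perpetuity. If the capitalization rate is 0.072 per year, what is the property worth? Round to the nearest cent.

Level perpetuity: PV = C / r = £217,000.00 / 0.072 = £3,013,888.89

£3013888.89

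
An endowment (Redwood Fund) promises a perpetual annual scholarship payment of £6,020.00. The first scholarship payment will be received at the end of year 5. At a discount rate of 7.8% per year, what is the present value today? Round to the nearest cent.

Value at end of year 4: C / r = £6,020.00 / 0.078 = £77,179.4872
Discount to today: PV = £77,179.4872 / (1 + 0.078)^4 = £77,179.4872 / 1.350439 = £57,151.40

£57151.40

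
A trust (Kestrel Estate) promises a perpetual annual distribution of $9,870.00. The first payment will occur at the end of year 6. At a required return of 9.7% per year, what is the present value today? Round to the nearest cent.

Value at end of year 5: C / r = $9,870.00 / 0.097 = $101,752.5773
Discount to today: PV = $101,752.5773 / (1 + 0.097)^5 = $101,752.5773 / 1.588668 = $64,048.99

$64048.99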